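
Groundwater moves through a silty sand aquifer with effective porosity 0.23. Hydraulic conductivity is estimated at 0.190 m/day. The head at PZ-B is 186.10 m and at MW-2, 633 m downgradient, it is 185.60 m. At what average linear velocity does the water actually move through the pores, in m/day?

0.000653

Hydraulic gradient i = (186.10 − 185.60) / 633 = 0.5 / 633 = 0.0007899.
Darcy flux q = K · i = 0.1900 × 0.0007899 = 0.0001501 m/day.
Seepage velocity v = q / n_e = 0.0001501 / 0.23 = 0.0006525 m/day.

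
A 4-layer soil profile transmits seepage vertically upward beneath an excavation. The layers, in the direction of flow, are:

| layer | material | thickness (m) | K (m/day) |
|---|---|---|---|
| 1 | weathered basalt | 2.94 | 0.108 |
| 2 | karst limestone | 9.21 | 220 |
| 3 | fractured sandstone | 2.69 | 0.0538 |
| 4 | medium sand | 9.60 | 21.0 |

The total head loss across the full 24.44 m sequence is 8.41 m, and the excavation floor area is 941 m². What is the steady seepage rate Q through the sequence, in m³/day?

Flow is perpendicular to layering, so the layers act in series and the equivalent K is the thickness-weighted harmonic mean.
Total thickness L = 2.94 + 9.21 + 2.69 + 9.60 = 24.44 m.
Σ(b_i/K_i) = 2.94/0.108 + 9.21/220 + 2.69/0.0538 + 9.60/21.0 = 77.72 d.
K_eq = L / Σ(b_i/K_i) = 24.44 / 77.72 = 0.3145 m/day.
Q = K_eq · A · (Δh/L) = 0.3145 × 941 × (8.41/24.44) = 101.8 m³/day.

102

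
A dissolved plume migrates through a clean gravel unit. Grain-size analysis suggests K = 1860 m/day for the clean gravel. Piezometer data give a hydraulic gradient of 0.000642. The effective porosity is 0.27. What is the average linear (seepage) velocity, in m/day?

Hydraulic gradient i = 0.000642.
Darcy flux q = K · i = 1860 × 0.0006420 = 1.194 m/day.
Seepage velocity v = q / n_e = 1.194 / 0.27 = 4.423 m/day.

4.42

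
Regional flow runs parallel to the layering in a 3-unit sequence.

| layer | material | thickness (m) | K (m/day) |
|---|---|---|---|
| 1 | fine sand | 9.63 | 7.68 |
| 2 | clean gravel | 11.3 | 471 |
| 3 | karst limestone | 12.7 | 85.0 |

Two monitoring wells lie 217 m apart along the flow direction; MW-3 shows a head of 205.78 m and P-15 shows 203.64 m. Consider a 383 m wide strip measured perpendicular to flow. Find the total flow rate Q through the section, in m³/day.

Flow is parallel to layering, so each bed carries its own Darcy discharge and the transmissivities add.
Σ(K_i·b_i) = 7.68×9.63 + 471×11.3 + 85.0×12.7 = 6476 m²/day.
Hydraulic gradient i = (205.78 − 203.64) / 217 = 2.14 / 217 = 0.009862.
Q = Σ(K_i·b_i) · W · i = 6476 × 383 × 0.009862 = 24459 m³/day.

24500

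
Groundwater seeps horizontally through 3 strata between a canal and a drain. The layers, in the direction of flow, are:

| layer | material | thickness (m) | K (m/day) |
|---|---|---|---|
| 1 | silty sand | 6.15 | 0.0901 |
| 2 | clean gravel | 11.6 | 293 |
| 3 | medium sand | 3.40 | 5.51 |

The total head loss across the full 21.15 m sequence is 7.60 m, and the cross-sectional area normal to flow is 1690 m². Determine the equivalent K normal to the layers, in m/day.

Flow is perpendicular to layering, so the layers act in series and the equivalent K is the thickness-weighted harmonic mean.
Total thickness L = 6.15 + 11.6 + 3.40 = 21.15 m.
Σ(b_i/K_i) = 6.15/0.0901 + 11.6/293 + 3.40/5.51 = 68.91 d.
K_eq = L / Σ(b_i/K_i) = 21.15 / 68.91 = 0.3069 m/day.

0.307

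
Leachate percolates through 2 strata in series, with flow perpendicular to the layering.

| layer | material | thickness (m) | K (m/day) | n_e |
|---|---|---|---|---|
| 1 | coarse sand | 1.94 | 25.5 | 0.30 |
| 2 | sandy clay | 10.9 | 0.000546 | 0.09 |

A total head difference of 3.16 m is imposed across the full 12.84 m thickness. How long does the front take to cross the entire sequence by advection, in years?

27.0

With flow normal to the layers, continuity requires the same specific discharge q through every layer.
Σ(b_i/K_i) = 1.94/25.5 + 10.9/0.000546 = 19963 d.
q = Δh / Σ(b_i/K_i) = 3.16 / 19963 = 0.0001583 m/day.
In each layer the seepage velocity is v_i = q/n_i, so the layer transit time is t_i = b_i·n_i / q:
  layer 1 (coarse sand): t_1 = 1.94 × 0.30 / 0.0001583 = 3677 d
  layer 2 (sandy clay): t_2 = 10.9 × 0.09 / 0.0001583 = 6198 d
Total t = Σ t_i = 9874 days = 27.03 years.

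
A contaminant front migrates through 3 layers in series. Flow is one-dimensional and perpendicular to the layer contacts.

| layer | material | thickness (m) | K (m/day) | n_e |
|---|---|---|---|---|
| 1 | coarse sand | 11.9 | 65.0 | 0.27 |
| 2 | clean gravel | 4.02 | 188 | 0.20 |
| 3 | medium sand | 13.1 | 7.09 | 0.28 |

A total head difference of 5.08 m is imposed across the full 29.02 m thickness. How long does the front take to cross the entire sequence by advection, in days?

3.10

With flow normal to the layers, continuity requires the same specific discharge q through every layer.
Σ(b_i/K_i) = 11.9/65.0 + 4.02/188 + 13.1/7.09 = 2.052 d.
q = Δh / Σ(b_i/K_i) = 5.08 / 2.052 = 2.475 m/day.
In each layer the seepage velocity is v_i = q/n_i, so the layer transit time is t_i = b_i·n_i / q:
  layer 1 (coarse sand): t_1 = 11.9 × 0.27 / 2.475 = 1.298 d
  layer 2 (clean gravel): t_2 = 4.02 × 0.20 / 2.475 = 0.3248 d
  layer 3 (medium sand): t_3 = 13.1 × 0.28 / 2.475 = 1.482 d
Total t = Σ t_i = 3.104 days.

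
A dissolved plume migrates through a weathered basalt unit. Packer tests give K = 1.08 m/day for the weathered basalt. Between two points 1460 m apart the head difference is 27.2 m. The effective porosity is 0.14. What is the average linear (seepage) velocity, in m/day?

Hydraulic gradient i = Δh / L = 27.2 / 1460 = 0.01863.
Darcy flux q = K · i = 1.080 × 0.01863 = 0.02012 m/day.
Seepage velocity v = q / n_e = 0.02012 / 0.14 = 0.1437 m/day.

0.144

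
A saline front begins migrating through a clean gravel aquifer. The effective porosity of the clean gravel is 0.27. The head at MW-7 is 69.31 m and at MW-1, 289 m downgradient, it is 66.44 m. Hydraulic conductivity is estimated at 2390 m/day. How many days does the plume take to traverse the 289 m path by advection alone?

3.29

Hydraulic gradient i = (69.31 − 66.44) / 289 = 2.87 / 289 = 0.009931.
Darcy flux q = K · i = 2390 × 0.009931 = 23.73 m/day.
Seepage velocity v = q / n_e = 23.73 / 0.27 = 87.91 m/day.
Travel time t = L / v = 289 / 87.91 = 3.288 days.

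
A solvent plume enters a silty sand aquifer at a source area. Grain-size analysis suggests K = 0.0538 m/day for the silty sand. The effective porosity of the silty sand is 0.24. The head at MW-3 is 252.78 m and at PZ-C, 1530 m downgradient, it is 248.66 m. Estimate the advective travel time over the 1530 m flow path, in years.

Hydraulic gradient i = (252.78 − 248.66) / 1530 = 4.12 / 1530 = 0.002693.
Darcy flux q = K · i = 0.05380 × 0.002693 = 0.0001449 m/day.
Seepage velocity v = q / n_e = 0.0001449 / 0.24 = 0.0006036 m/day.
Travel time t = L / v = 1530 / 0.0006036 = 2.535e+06 days = 6939 years.

6940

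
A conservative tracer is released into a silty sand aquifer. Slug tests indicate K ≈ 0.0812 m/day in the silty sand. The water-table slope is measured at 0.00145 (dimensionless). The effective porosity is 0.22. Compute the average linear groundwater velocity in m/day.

Hydraulic gradient i = 0.00145.
Darcy flux q = K · i = 0.08120 × 0.001450 = 0.0001177 m/day.
Seepage velocity v = q / n_e = 0.0001177 / 0.22 = 0.0005352 m/day.

0.000535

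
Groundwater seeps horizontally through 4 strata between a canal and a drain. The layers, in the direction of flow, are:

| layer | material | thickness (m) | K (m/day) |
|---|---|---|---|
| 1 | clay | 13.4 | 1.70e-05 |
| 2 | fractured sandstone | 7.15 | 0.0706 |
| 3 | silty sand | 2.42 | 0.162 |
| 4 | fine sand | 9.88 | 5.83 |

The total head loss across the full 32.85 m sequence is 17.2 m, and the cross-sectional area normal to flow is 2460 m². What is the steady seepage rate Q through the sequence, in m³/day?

Flow is perpendicular to layering, so the layers act in series and the equivalent K is the thickness-weighted harmonic mean.
Total thickness L = 13.4 + 7.15 + 2.42 + 9.88 = 32.85 m.
Σ(b_i/K_i) = 13.4/1.70e-05 + 7.15/0.0706 + 2.42/0.162 + 9.88/5.83 = 7.884e+05 d.
K_eq = L / Σ(b_i/K_i) = 32.85 / 7.884e+05 = 4.167e-05 m/day.
Q = K_eq · A · (Δh/L) = 4.167e-05 × 2460 × (17.2/32.85) = 0.05367 m³/day.

0.0537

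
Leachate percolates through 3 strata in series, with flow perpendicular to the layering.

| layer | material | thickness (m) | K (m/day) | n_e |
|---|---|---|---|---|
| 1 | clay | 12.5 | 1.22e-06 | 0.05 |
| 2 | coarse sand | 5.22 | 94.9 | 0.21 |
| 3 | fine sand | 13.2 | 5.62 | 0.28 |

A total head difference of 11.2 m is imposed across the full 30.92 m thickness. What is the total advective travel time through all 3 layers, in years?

With flow normal to the layers, continuity requires the same specific discharge q through every layer.
Σ(b_i/K_i) = 12.5/1.22e-06 + 5.22/94.9 + 13.2/5.62 = 1.025e+07 d.
q = Δh / Σ(b_i/K_i) = 11.2 / 1.025e+07 = 1.093e-06 m/day.
In each layer the seepage velocity is v_i = q/n_i, so the layer transit time is t_i = b_i·n_i / q:
  layer 1 (clay): t_1 = 12.5 × 0.05 / 1.093e-06 = 5.718e+05 d
  layer 2 (coarse sand): t_2 = 5.22 × 0.21 / 1.093e-06 = 1.003e+06 d
  layer 3 (fine sand): t_3 = 13.2 × 0.28 / 1.093e-06 = 3.381e+06 d
Total t = Σ t_i = 4.956e+06 days = 13568 years.

13600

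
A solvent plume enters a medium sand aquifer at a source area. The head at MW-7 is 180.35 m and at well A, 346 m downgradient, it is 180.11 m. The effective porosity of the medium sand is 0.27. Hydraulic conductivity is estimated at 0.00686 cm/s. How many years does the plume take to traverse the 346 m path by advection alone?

62.2

Convert K: 0.00686 cm/s × 864 = 5.927 m/day.
Hydraulic gradient i = (180.35 − 180.11) / 346 = 0.24 / 346 = 0.0006936.
Darcy flux q = K · i = 5.927 × 0.0006936 = 0.004111 m/day.
Seepage velocity v = q / n_e = 0.004111 / 0.27 = 0.01523 m/day.
Travel time t = L / v = 346 / 0.01523 = 22723 days = 62.21 years.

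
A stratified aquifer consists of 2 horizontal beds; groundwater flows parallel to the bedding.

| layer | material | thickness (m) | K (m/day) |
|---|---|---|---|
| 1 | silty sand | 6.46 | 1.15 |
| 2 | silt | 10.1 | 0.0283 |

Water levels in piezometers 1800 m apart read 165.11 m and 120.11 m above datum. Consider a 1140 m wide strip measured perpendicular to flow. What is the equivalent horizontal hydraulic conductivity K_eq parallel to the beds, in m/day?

0.466

Flow is parallel to layering, so each bed carries its own Darcy discharge and the transmissivities add.
Σ(K_i·b_i) = 1.15×6.46 + 0.0283×10.1 = 7.715 m²/day.
Total thickness b = 16.56 m, so K_eq = Σ(K_i·b_i)/b = 0.4659 m/day.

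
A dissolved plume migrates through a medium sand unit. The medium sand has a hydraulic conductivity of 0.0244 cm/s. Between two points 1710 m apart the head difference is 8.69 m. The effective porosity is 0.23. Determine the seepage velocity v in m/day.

Convert K: 0.0244 cm/s × 864 = 21.08 m/day.
Hydraulic gradient i = Δh / L = 8.69 / 1710 = 0.005082.
Darcy flux q = K · i = 21.08 × 0.005082 = 0.1071 m/day.
Seepage velocity v = q / n_e = 0.1071 / 0.23 = 0.4658 m/day.

0.466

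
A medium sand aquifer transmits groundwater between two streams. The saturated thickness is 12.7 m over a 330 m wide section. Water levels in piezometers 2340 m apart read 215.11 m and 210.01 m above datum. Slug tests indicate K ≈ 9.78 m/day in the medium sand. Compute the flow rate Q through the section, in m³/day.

Cross-sectional area A = 330 × 12.7 = 4191 m².
Hydraulic gradient i = (215.11 − 210.01) / 2340 = 5.1 / 2340 = 0.002179.
Darcy's law: Q = K · A · i = 9.780 × 4191 × 0.002179 = 89.33 m³/day.

89.3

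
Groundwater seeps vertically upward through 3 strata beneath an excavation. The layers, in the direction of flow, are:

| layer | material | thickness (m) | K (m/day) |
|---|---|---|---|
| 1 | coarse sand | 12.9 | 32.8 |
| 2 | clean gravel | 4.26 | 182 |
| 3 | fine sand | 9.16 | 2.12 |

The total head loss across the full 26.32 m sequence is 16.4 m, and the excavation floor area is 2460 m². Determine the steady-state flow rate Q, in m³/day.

8520

Flow is perpendicular to layering, so the layers act in series and the equivalent K is the thickness-weighted harmonic mean.
Total thickness L = 12.9 + 4.26 + 9.16 = 26.32 m.
Σ(b_i/K_i) = 12.9/32.8 + 4.26/182 + 9.16/2.12 = 4.737 d.
K_eq = L / Σ(b_i/K_i) = 26.32 / 4.737 = 5.556 m/day.
Q = K_eq · A · (Δh/L) = 5.556 × 2460 × (16.4/26.32) = 8516 m³/day.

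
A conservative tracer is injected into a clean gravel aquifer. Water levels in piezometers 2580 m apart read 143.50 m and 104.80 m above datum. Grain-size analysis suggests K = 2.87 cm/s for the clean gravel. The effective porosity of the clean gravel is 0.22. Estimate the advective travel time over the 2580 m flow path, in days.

Convert K: 2.87 cm/s × 864 = 2480 m/day.
Hydraulic gradient i = (143.50 − 104.80) / 2580 = 38.7 / 2580 = 0.01500.
Darcy flux q = K · i = 2480 × 0.01500 = 37.20 m/day.
Seepage velocity v = q / n_e = 37.20 / 0.22 = 169.1 m/day.
Travel time t = L / v = 2580 / 169.1 = 15.26 days.

15.3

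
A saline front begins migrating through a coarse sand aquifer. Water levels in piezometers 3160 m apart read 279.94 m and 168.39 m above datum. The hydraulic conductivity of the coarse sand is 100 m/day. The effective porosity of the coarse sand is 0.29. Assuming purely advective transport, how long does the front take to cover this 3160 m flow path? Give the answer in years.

0.711

Hydraulic gradient i = (279.94 − 168.39) / 3160 = 111.55 / 3160 = 0.03530.
Darcy flux q = K · i = 100.0 × 0.03530 = 3.530 m/day.
Seepage velocity v = q / n_e = 3.530 / 0.29 = 12.17 m/day.
Travel time t = L / v = 3160 / 12.17 = 259.6 days = 0.7107 years.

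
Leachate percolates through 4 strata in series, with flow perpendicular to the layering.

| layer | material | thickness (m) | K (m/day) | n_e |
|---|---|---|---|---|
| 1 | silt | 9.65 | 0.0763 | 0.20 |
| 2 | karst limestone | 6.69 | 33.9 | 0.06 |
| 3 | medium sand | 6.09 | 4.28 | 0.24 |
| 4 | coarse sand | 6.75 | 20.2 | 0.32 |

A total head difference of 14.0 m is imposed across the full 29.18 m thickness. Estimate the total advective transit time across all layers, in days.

54.6

With flow normal to the layers, continuity requires the same specific discharge q through every layer.
Σ(b_i/K_i) = 9.65/0.0763 + 6.69/33.9 + 6.09/4.28 + 6.75/20.2 = 128.4 d.
q = Δh / Σ(b_i/K_i) = 14.0 / 128.4 = 0.1090 m/day.
In each layer the seepage velocity is v_i = q/n_i, so the layer transit time is t_i = b_i·n_i / q:
  layer 1 (silt): t_1 = 9.65 × 0.20 / 0.1090 = 17.70 d
  layer 2 (karst limestone): t_2 = 6.69 × 0.06 / 0.1090 = 3.682 d
  layer 3 (medium sand): t_3 = 6.09 × 0.24 / 0.1090 = 13.41 d
  layer 4 (coarse sand): t_4 = 6.75 × 0.32 / 0.1090 = 19.81 d
Total t = Σ t_i = 54.61 days.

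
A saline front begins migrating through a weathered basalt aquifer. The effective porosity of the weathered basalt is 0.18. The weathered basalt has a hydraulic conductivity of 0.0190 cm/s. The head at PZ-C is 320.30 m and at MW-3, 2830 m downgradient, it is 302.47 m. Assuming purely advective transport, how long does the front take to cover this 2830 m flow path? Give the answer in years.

Convert K: 0.0190 cm/s × 864 = 16.42 m/day.
Hydraulic gradient i = (320.30 − 302.47) / 2830 = 17.83 / 2830 = 0.006300.
Darcy flux q = K · i = 16.42 × 0.006300 = 0.1034 m/day.
Seepage velocity v = q / n_e = 0.1034 / 0.18 = 0.5746 m/day.
Travel time t = L / v = 2830 / 0.5746 = 4925 days = 13.48 years.

13.5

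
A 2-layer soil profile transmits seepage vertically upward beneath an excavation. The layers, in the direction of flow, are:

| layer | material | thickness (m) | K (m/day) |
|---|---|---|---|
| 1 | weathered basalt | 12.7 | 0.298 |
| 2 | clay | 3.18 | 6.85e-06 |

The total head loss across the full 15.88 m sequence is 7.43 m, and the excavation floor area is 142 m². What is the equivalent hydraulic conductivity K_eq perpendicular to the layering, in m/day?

Flow is perpendicular to layering, so the layers act in series and the equivalent K is the thickness-weighted harmonic mean.
Total thickness L = 12.7 + 3.18 = 15.88 m.
Σ(b_i/K_i) = 12.7/0.298 + 3.18/6.85e-06 = 4.643e+05 d.
K_eq = L / Σ(b_i/K_i) = 15.88 / 4.643e+05 = 3.420e-05 m/day.

3.42e-05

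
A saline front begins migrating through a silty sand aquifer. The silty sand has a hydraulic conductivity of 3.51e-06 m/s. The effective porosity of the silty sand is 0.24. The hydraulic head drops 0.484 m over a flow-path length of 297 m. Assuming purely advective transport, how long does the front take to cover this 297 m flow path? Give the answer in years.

Convert K: 3.51e-06 m/s × 86400 = 0.3033 m/day.
Hydraulic gradient i = Δh / L = 0.484 / 297 = 0.001630.
Darcy flux q = K · i = 0.3033 × 0.001630 = 0.0004942 m/day.
Seepage velocity v = q / n_e = 0.0004942 / 0.24 = 0.002059 m/day.
Travel time t = L / v = 297 / 0.002059 = 1.442e+05 days = 394.9 years.

395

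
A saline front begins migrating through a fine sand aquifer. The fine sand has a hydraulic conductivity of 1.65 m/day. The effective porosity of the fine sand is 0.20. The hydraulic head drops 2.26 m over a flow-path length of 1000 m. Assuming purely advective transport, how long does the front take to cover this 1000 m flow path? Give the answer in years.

Hydraulic gradient i = Δh / L = 2.26 / 1000 = 0.002260.
Darcy flux q = K · i = 1.650 × 0.002260 = 0.003729 m/day.
Seepage velocity v = q / n_e = 0.003729 / 0.20 = 0.01864 m/day.
Travel time t = L / v = 1000 / 0.01864 = 53634 days = 146.8 years.

147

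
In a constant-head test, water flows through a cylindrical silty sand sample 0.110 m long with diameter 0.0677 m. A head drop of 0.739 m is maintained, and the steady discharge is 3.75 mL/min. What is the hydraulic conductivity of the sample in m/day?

Cross-sectional area A = π·(d/2)² = π × (0.0677/2)² = 0.003600 m².
Convert discharge: 3.75 mL/min = 6.250e-08 m³/s.
Darcy's law rearranged: K = Q·L / (A·Δh) = 6.250e-08 × 0.110 / (0.003600 × 0.739) = 2.584e-06 m/s = 0.2233 m/day.

0.223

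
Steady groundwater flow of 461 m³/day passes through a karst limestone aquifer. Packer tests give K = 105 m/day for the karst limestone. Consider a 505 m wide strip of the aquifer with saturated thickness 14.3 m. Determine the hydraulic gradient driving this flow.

0.000608

Cross-sectional area A = 505 × 14.3 = 7222 m².
From Q = K·A·i, i = Q / (K·A) = 461 / (105.0 × 7222) = 0.0006080.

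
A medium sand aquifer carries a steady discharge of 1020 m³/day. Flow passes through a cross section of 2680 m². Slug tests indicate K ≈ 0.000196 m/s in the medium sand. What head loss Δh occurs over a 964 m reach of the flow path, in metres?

Convert K: 0.000196 m/s × 86400 = 16.93 m/day.
From Q = K·A·i, i = Q / (K·A) = 1020 / (16.93 × 2680) = 0.02247.
Head loss Δh = i · L = 0.02247 × 964 = 21.67 m.

21.7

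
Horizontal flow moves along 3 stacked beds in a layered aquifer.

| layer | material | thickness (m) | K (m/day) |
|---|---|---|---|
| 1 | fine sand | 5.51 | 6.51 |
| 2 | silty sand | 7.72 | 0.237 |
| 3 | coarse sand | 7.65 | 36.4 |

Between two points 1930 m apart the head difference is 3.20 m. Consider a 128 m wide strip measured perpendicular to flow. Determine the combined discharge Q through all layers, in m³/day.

67.1

Flow is parallel to layering, so each bed carries its own Darcy discharge and the transmissivities add.
Σ(K_i·b_i) = 6.51×5.51 + 0.237×7.72 + 36.4×7.65 = 316.2 m²/day.
Hydraulic gradient i = Δh / L = 3.20 / 1930 = 0.001658.
Q = Σ(K_i·b_i) · W · i = 316.2 × 128 × 0.001658 = 67.10 m³/day.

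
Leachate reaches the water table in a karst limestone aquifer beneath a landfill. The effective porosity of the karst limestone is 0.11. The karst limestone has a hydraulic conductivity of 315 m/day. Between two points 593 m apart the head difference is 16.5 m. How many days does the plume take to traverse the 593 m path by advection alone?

7.44

Hydraulic gradient i = Δh / L = 16.5 / 593 = 0.02782.
Darcy flux q = K · i = 315.0 × 0.02782 = 8.765 m/day.
Seepage velocity v = q / n_e = 8.765 / 0.11 = 79.68 m/day.
Travel time t = L / v = 593 / 79.68 = 7.442 days.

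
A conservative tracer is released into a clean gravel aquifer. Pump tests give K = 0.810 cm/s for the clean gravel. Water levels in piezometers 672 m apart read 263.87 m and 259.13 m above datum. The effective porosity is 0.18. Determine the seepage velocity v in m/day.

27.4

Convert K: 0.810 cm/s × 864 = 699.8 m/day.
Hydraulic gradient i = (263.87 − 259.13) / 672 = 4.74 / 672 = 0.007054.
Darcy flux q = K · i = 699.8 × 0.007054 = 4.936 m/day.
Seepage velocity v = q / n_e = 4.936 / 0.18 = 27.42 m/day.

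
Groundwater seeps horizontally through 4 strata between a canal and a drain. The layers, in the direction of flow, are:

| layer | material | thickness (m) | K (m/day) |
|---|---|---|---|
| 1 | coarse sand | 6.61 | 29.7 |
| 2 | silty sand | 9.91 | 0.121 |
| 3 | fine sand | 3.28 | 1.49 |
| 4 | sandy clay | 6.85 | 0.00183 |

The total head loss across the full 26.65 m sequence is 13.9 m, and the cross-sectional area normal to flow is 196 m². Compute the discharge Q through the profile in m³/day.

Flow is perpendicular to layering, so the layers act in series and the equivalent K is the thickness-weighted harmonic mean.
Total thickness L = 6.61 + 9.91 + 3.28 + 6.85 = 26.65 m.
Σ(b_i/K_i) = 6.61/29.7 + 9.91/0.121 + 3.28/1.49 + 6.85/0.00183 = 3827 d.
K_eq = L / Σ(b_i/K_i) = 26.65 / 3827 = 0.006963 m/day.
Q = K_eq · A · (Δh/L) = 0.006963 × 196 × (13.9/26.65) = 0.7118 m³/day.

0.712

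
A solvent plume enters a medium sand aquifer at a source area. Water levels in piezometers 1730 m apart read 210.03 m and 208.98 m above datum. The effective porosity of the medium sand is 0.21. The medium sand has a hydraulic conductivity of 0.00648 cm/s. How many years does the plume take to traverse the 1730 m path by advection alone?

293

Convert K: 0.00648 cm/s × 864 = 5.599 m/day.
Hydraulic gradient i = (210.03 − 208.98) / 1730 = 1.05 / 1730 = 0.0006069.
Darcy flux q = K · i = 5.599 × 0.0006069 = 0.003398 m/day.
Seepage velocity v = q / n_e = 0.003398 / 0.21 = 0.01618 m/day.
Travel time t = L / v = 1730 / 0.01618 = 1.069e+05 days = 292.7 years.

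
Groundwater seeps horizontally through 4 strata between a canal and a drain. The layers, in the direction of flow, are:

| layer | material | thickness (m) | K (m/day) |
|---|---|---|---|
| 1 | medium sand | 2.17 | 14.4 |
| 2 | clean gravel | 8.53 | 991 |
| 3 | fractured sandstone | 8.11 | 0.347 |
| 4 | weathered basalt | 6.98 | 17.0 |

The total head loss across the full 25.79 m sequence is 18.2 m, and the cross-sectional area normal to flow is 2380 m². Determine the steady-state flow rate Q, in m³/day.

1810

Flow is perpendicular to layering, so the layers act in series and the equivalent K is the thickness-weighted harmonic mean.
Total thickness L = 2.17 + 8.53 + 8.11 + 6.98 = 25.79 m.
Σ(b_i/K_i) = 2.17/14.4 + 8.53/991 + 8.11/0.347 + 6.98/17.0 = 23.94 d.
K_eq = L / Σ(b_i/K_i) = 25.79 / 23.94 = 1.077 m/day.
Q = K_eq · A · (Δh/L) = 1.077 × 2380 × (18.2/25.79) = 1809 m³/day.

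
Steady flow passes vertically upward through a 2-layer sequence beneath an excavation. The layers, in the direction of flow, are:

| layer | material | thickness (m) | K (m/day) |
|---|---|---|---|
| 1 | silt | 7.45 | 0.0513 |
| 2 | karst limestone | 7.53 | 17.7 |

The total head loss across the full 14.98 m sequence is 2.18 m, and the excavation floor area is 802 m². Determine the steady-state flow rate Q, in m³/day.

Flow is perpendicular to layering, so the layers act in series and the equivalent K is the thickness-weighted harmonic mean.
Total thickness L = 7.45 + 7.53 = 14.98 m.
Σ(b_i/K_i) = 7.45/0.0513 + 7.53/17.7 = 145.6 d.
K_eq = L / Σ(b_i/K_i) = 14.98 / 145.6 = 0.1028 m/day.
Q = K_eq · A · (Δh/L) = 0.1028 × 802 × (2.18/14.98) = 12.00 m³/day.

12.0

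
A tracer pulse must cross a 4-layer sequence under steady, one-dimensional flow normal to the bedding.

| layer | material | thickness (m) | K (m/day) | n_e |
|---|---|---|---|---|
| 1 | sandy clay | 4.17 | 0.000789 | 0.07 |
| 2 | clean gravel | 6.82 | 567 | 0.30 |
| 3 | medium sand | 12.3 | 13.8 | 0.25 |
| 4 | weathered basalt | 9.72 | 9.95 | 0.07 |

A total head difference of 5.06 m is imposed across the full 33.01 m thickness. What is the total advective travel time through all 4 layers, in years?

With flow normal to the layers, continuity requires the same specific discharge q through every layer.
Σ(b_i/K_i) = 4.17/0.000789 + 6.82/567 + 12.3/13.8 + 9.72/9.95 = 5287 d.
q = Δh / Σ(b_i/K_i) = 5.06 / 5287 = 0.0009571 m/day.
In each layer the seepage velocity is v_i = q/n_i, so the layer transit time is t_i = b_i·n_i / q:
  layer 1 (sandy clay): t_1 = 4.17 × 0.07 / 0.0009571 = 305.0 d
  layer 2 (clean gravel): t_2 = 6.82 × 0.30 / 0.0009571 = 2138 d
  layer 3 (medium sand): t_3 = 12.3 × 0.25 / 0.0009571 = 3213 d
  layer 4 (weathered basalt): t_4 = 9.72 × 0.07 / 0.0009571 = 710.9 d
Total t = Σ t_i = 6367 days = 17.43 years.

17.4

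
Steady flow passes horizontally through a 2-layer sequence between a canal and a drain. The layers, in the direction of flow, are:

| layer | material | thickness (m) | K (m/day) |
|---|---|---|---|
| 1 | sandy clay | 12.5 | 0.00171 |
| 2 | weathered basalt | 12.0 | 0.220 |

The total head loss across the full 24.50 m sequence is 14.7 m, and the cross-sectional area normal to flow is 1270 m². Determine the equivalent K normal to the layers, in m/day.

Flow is perpendicular to layering, so the layers act in series and the equivalent K is the thickness-weighted harmonic mean.
Total thickness L = 12.5 + 12.0 = 24.50 m.
Σ(b_i/K_i) = 12.5/0.00171 + 12.0/0.220 = 7364 d.
K_eq = L / Σ(b_i/K_i) = 24.50 / 7364 = 0.003327 m/day.

0.00333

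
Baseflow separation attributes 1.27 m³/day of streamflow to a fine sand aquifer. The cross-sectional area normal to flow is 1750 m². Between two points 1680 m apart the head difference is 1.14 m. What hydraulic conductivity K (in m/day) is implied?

Hydraulic gradient i = Δh / L = 1.14 / 1680 = 0.0006786.
From Q = K·A·i, K = Q / (A·i) = 1.27 / (1750 × 0.0006786) = 1.069 m/day.

1.07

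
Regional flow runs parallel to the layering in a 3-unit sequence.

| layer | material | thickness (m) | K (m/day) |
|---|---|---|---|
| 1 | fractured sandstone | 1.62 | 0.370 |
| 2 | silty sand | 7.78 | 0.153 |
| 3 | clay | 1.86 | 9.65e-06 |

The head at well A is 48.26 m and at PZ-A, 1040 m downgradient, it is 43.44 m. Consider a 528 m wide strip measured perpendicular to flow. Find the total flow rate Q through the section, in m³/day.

4.38

Flow is parallel to layering, so each bed carries its own Darcy discharge and the transmissivities add.
Σ(K_i·b_i) = 0.370×1.62 + 0.153×7.78 + 9.65e-06×1.86 = 1.790 m²/day.
Hydraulic gradient i = (48.26 − 43.44) / 1040 = 4.82 / 1040 = 0.004635.
Q = Σ(K_i·b_i) · W · i = 1.790 × 528 × 0.004635 = 4.380 m³/day.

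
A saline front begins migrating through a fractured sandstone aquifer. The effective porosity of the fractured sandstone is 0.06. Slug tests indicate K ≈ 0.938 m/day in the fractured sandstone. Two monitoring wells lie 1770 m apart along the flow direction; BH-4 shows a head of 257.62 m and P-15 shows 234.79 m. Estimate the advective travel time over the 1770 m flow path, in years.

Hydraulic gradient i = (257.62 − 234.79) / 1770 = 22.83 / 1770 = 0.01290.
Darcy flux q = K · i = 0.9380 × 0.01290 = 0.01210 m/day.
Seepage velocity v = q / n_e = 0.01210 / 0.06 = 0.2016 m/day.
Travel time t = L / v = 1770 / 0.2016 = 8778 days = 24.03 years.

24.0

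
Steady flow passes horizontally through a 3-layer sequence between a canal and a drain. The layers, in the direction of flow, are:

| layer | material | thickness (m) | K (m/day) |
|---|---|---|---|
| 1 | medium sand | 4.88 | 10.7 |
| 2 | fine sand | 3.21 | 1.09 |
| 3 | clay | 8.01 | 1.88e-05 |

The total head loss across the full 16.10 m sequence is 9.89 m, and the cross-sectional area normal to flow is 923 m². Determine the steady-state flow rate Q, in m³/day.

0.0214

Flow is perpendicular to layering, so the layers act in series and the equivalent K is the thickness-weighted harmonic mean.
Total thickness L = 4.88 + 3.21 + 8.01 = 16.10 m.
Σ(b_i/K_i) = 4.88/10.7 + 3.21/1.09 + 8.01/1.88e-05 = 4.261e+05 d.
K_eq = L / Σ(b_i/K_i) = 16.10 / 4.261e+05 = 3.779e-05 m/day.
Q = K_eq · A · (Δh/L) = 3.779e-05 × 923 × (9.89/16.10) = 0.02142 m³/day.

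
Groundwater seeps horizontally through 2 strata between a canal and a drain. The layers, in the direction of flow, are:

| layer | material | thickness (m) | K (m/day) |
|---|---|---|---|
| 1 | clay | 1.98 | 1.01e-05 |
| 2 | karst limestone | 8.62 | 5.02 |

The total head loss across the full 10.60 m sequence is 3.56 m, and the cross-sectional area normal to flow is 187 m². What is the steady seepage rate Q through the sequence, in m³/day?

0.00340

Flow is perpendicular to layering, so the layers act in series and the equivalent K is the thickness-weighted harmonic mean.
Total thickness L = 1.98 + 8.62 = 10.60 m.
Σ(b_i/K_i) = 1.98/1.01e-05 + 8.62/5.02 = 1.960e+05 d.
K_eq = L / Σ(b_i/K_i) = 10.60 / 1.960e+05 = 5.407e-05 m/day.
Q = K_eq · A · (Δh/L) = 5.407e-05 × 187 × (3.56/10.60) = 0.003396 m³/day.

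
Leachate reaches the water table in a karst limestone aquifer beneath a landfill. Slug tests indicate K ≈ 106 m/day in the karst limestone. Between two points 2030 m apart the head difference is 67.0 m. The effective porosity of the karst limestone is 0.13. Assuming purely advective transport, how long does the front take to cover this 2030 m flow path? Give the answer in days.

75.4

Hydraulic gradient i = Δh / L = 67.0 / 2030 = 0.03300.
Darcy flux q = K · i = 106.0 × 0.03300 = 3.499 m/day.
Seepage velocity v = q / n_e = 3.499 / 0.13 = 26.91 m/day.
Travel time t = L / v = 2030 / 26.91 = 75.43 days.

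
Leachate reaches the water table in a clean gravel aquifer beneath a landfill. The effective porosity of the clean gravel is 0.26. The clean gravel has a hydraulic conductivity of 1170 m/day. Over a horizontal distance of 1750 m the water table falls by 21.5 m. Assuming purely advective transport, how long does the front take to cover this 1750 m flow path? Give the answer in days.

31.7

Hydraulic gradient i = Δh / L = 21.5 / 1750 = 0.01229.
Darcy flux q = K · i = 1170 × 0.01229 = 14.37 m/day.
Seepage velocity v = q / n_e = 14.37 / 0.26 = 55.29 m/day.
Travel time t = L / v = 1750 / 55.29 = 31.65 days.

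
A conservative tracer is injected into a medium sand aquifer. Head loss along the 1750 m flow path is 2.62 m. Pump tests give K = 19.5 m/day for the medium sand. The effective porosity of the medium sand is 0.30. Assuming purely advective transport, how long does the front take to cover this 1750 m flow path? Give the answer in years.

49.2

Hydraulic gradient i = Δh / L = 2.62 / 1750 = 0.001497.
Darcy flux q = K · i = 19.50 × 0.001497 = 0.02919 m/day.
Seepage velocity v = q / n_e = 0.02919 / 0.30 = 0.09731 m/day.
Travel time t = L / v = 1750 / 0.09731 = 17983 days = 49.23 years.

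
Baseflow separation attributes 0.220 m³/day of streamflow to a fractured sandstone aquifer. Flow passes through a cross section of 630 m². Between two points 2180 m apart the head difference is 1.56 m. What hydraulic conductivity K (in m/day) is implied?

0.488

Hydraulic gradient i = Δh / L = 1.56 / 2180 = 0.0007156.
From Q = K·A·i, K = Q / (A·i) = 0.220 / (630.0 × 0.0007156) = 0.4880 m/day.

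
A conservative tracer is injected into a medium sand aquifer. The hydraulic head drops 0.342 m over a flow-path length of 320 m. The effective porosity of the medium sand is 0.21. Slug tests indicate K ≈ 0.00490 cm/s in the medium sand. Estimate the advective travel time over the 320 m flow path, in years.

40.7

Convert K: 0.00490 cm/s × 864 = 4.234 m/day.
Hydraulic gradient i = Δh / L = 0.342 / 320 = 0.001069.
Darcy flux q = K · i = 4.234 × 0.001069 = 0.004525 m/day.
Seepage velocity v = q / n_e = 0.004525 / 0.21 = 0.02155 m/day.
Travel time t = L / v = 320 / 0.02155 = 14852 days = 40.66 years.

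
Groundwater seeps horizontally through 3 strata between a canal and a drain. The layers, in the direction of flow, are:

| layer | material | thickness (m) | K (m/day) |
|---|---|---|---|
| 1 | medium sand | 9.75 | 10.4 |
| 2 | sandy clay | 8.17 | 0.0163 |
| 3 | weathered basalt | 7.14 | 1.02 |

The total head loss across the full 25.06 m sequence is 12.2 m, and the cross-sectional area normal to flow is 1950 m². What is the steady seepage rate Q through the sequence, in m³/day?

Flow is perpendicular to layering, so the layers act in series and the equivalent K is the thickness-weighted harmonic mean.
Total thickness L = 9.75 + 8.17 + 7.14 = 25.06 m.
Σ(b_i/K_i) = 9.75/10.4 + 8.17/0.0163 + 7.14/1.02 = 509.2 d.
K_eq = L / Σ(b_i/K_i) = 25.06 / 509.2 = 0.04922 m/day.
Q = K_eq · A · (Δh/L) = 0.04922 × 1950 × (12.2/25.06) = 46.72 m³/day.

46.7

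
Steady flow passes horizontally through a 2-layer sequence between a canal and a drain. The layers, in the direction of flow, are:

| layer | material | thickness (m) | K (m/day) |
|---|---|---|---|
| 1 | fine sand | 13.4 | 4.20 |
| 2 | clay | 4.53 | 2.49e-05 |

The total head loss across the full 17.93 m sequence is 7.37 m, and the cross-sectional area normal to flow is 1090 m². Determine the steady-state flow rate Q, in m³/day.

Flow is perpendicular to layering, so the layers act in series and the equivalent K is the thickness-weighted harmonic mean.
Total thickness L = 13.4 + 4.53 = 17.93 m.
Σ(b_i/K_i) = 13.4/4.20 + 4.53/2.49e-05 = 1.819e+05 d.
K_eq = L / Σ(b_i/K_i) = 17.93 / 1.819e+05 = 9.855e-05 m/day.
Q = K_eq · A · (Δh/L) = 9.855e-05 × 1090 × (7.37/17.93) = 0.04416 m³/day.

0.0442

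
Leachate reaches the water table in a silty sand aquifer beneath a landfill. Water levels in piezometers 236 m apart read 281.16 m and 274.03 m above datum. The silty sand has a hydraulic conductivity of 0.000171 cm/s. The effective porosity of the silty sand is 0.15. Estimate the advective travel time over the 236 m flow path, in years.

21.7

Convert K: 0.000171 cm/s × 864 = 0.1477 m/day.
Hydraulic gradient i = (281.16 − 274.03) / 236 = 7.13 / 236 = 0.03021.
Darcy flux q = K · i = 0.1477 × 0.03021 = 0.004464 m/day.
Seepage velocity v = q / n_e = 0.004464 / 0.15 = 0.02976 m/day.
Travel time t = L / v = 236 / 0.02976 = 7931 days = 21.71 years.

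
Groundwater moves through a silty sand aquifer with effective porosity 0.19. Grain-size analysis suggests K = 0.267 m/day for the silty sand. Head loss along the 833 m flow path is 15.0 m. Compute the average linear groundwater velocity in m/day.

0.0253

Hydraulic gradient i = Δh / L = 15.0 / 833 = 0.01801.
Darcy flux q = K · i = 0.2670 × 0.01801 = 0.004808 m/day.
Seepage velocity v = q / n_e = 0.004808 / 0.19 = 0.02530 m/day.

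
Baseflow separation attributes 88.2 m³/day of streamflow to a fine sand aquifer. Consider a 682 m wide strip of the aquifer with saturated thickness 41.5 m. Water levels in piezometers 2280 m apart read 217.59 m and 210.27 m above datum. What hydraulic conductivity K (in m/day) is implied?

Cross-sectional area A = 682 × 41.5 = 28303 m².
Hydraulic gradient i = (217.59 − 210.27) / 2280 = 7.32 / 2280 = 0.003211.
From Q = K·A·i, K = Q / (A·i) = 88.2 / (28303 × 0.003211) = 0.9706 m/day.

0.971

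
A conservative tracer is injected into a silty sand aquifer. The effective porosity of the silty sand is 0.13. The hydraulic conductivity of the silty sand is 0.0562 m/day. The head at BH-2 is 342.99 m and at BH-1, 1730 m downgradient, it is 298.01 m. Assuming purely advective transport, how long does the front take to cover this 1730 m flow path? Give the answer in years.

Hydraulic gradient i = (342.99 − 298.01) / 1730 = 44.98 / 1730 = 0.02600.
Darcy flux q = K · i = 0.05620 × 0.02600 = 0.001461 m/day.
Seepage velocity v = q / n_e = 0.001461 / 0.13 = 0.01124 m/day.
Travel time t = L / v = 1730 / 0.01124 = 1.539e+05 days = 421.4 years.

421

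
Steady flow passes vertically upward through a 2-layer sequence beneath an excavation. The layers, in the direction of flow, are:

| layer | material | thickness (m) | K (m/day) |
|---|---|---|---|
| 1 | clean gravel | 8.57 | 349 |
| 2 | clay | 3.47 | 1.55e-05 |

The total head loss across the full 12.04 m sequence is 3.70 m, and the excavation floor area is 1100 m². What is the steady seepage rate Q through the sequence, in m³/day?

Flow is perpendicular to layering, so the layers act in series and the equivalent K is the thickness-weighted harmonic mean.
Total thickness L = 8.57 + 3.47 = 12.04 m.
Σ(b_i/K_i) = 8.57/349 + 3.47/1.55e-05 = 2.239e+05 d.
K_eq = L / Σ(b_i/K_i) = 12.04 / 2.239e+05 = 5.378e-05 m/day.
Q = K_eq · A · (Δh/L) = 5.378e-05 × 1100 × (3.70/12.04) = 0.01818 m³/day.

0.0182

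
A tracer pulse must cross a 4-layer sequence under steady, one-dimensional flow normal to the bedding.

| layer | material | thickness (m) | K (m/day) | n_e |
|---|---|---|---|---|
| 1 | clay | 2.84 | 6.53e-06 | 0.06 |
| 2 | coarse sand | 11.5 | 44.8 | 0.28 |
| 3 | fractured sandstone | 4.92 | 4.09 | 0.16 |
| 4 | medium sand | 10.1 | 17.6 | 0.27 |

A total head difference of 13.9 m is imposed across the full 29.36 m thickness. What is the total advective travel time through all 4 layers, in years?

With flow normal to the layers, continuity requires the same specific discharge q through every layer.
Σ(b_i/K_i) = 2.84/6.53e-06 + 11.5/44.8 + 4.92/4.09 + 10.1/17.6 = 4.349e+05 d.
q = Δh / Σ(b_i/K_i) = 13.9 / 4.349e+05 = 3.196e-05 m/day.
In each layer the seepage velocity is v_i = q/n_i, so the layer transit time is t_i = b_i·n_i / q:
  layer 1 (clay): t_1 = 2.84 × 0.06 / 3.196e-05 = 5332 d
  layer 2 (coarse sand): t_2 = 11.5 × 0.28 / 3.196e-05 = 1.008e+05 d
  layer 3 (fractured sandstone): t_3 = 4.92 × 0.16 / 3.196e-05 = 24631 d
  layer 4 (medium sand): t_4 = 10.1 × 0.27 / 3.196e-05 = 85325 d
Total t = Σ t_i = 2.160e+05 days = 591.5 years.

591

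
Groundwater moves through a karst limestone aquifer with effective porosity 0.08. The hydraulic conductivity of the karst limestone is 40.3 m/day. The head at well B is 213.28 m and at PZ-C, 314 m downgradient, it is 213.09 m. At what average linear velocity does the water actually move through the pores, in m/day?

Hydraulic gradient i = (213.28 − 213.09) / 314 = 0.19 / 314 = 0.0006051.
Darcy flux q = K · i = 40.30 × 0.0006051 = 0.02439 m/day.
Seepage velocity v = q / n_e = 0.02439 / 0.08 = 0.3048 m/day.

0.305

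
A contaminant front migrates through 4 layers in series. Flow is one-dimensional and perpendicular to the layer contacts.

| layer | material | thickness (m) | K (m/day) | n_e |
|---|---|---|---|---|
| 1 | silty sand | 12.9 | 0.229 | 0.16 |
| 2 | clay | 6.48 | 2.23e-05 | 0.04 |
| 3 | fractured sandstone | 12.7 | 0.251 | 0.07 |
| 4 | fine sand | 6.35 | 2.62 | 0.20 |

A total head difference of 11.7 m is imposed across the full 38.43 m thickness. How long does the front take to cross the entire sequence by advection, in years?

With flow normal to the layers, continuity requires the same specific discharge q through every layer.
Σ(b_i/K_i) = 12.9/0.229 + 6.48/2.23e-05 + 12.7/0.251 + 6.35/2.62 = 2.907e+05 d.
q = Δh / Σ(b_i/K_i) = 11.7 / 2.907e+05 = 4.025e-05 m/day.
In each layer the seepage velocity is v_i = q/n_i, so the layer transit time is t_i = b_i·n_i / q:
  layer 1 (silty sand): t_1 = 12.9 × 0.16 / 4.025e-05 = 51281 d
  layer 2 (clay): t_2 = 6.48 × 0.04 / 4.025e-05 = 6440 d
  layer 3 (fractured sandstone): t_3 = 12.7 × 0.07 / 4.025e-05 = 22088 d
  layer 4 (fine sand): t_4 = 6.35 × 0.20 / 4.025e-05 = 31554 d
Total t = Σ t_i = 1.114e+05 days = 304.9 years.

305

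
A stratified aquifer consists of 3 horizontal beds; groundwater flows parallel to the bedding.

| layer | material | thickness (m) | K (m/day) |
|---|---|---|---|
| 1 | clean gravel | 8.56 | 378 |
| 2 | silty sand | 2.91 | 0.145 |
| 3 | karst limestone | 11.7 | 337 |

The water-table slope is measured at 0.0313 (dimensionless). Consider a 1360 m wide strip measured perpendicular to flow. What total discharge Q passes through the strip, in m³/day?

Flow is parallel to layering, so each bed carries its own Darcy discharge and the transmissivities add.
Σ(K_i·b_i) = 378×8.56 + 0.145×2.91 + 337×11.7 = 7179 m²/day.
Hydraulic gradient i = 0.0313.
Q = Σ(K_i·b_i) · W · i = 7179 × 1360 × 0.03130 = 3.056e+05 m³/day.

306000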